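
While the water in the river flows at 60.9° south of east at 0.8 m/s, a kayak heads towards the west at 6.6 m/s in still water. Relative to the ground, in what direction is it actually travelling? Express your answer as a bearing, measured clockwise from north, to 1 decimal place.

263.6°

Taking east as x and north as y: velocity relative to the water = (-6.600, 0.000) m/s; the water relative to ground = (0.389, -0.699) m/s.
Velocity relative to ground = (-6.600, 0.000) + (0.389, -0.699) = (-6.211, -0.699) m/s.
Bearing = atan2(-6.21, -0.70) = 263.58° clockwise from north.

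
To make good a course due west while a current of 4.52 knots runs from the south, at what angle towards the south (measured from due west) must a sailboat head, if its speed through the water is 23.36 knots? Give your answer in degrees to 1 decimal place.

The current pushes perpendicular to the desired track; the heading must have a component into the current equal to 4.52 knots: 23.36 sin θ = 4.52.
sin θ = 0.1935, so θ = 11.157°.

11.2°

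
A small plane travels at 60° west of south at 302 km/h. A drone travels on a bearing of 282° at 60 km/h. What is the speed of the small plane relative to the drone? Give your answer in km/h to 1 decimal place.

260.5 km/h

Taking east as x and north as y: small plane velocity = (-261.540, -151.000) km/h; drone velocity = (-58.689, 12.475) km/h.
Velocity of small plane relative to drone = (-261.540, -151.000) − (-58.689, 12.475) = (-202.851, -163.475) km/h.
Magnitude = |(-202.851, -163.475)| = 260.523 km/h.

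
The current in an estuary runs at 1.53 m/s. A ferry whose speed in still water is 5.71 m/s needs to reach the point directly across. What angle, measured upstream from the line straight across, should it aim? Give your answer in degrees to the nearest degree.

To cancel the current, the upstream component of the ferry's velocity must equal the flow: 5.71 sin θ = 1.53.
sin θ = 1.53 / 5.71 = 0.2680.
θ = arcsin(0.2680) = 15.542°.

16°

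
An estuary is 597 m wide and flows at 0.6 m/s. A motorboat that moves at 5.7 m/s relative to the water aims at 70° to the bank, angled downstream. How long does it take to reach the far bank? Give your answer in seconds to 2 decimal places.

111.46 s

The component of the motorboat's velocity perpendicular to the bank is 5.7 × sin 70° = 5.356 m/s.
The flow acts along the bank and has no component across it.
Time = 597 / 5.356 = 111.459 s.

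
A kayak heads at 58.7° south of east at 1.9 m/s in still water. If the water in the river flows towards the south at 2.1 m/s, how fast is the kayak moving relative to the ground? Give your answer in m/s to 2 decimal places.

3.85 m/s

Taking east as x and north as y: velocity relative to the water = (0.987, -1.623) m/s; the water relative to ground = (0.000, -2.100) m/s.
Velocity relative to ground = (0.987, -1.623) + (0.000, -2.100) = (0.987, -3.723) m/s.
Speed = |(0.987, -3.723)| = 3.852 m/s.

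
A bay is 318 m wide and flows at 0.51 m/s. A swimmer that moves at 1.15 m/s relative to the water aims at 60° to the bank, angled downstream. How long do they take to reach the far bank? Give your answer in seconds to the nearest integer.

319 s

The component of the swimmer's velocity perpendicular to the bank is 1.15 × sin 60° = 0.996 m/s.
The flow acts along the bank and has no component across it.
Time = 318 / 0.996 = 319.300 s.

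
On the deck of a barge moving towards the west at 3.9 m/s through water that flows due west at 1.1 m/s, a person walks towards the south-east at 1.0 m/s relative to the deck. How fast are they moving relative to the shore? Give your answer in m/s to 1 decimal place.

In east/north components (m/s): person relative to barge = (0.707, -0.707); barge relative to water = (-3.900, 0.000); water relative to ground = (-1.100, 0.000).
Sum = (-4.293, -0.707) m/s.
Speed = |(-4.293, -0.707)| = 4.351 m/s.

4.4 m/s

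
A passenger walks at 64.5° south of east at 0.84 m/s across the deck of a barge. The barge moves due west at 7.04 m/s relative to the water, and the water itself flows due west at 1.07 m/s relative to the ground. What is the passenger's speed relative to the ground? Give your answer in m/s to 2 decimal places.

In east/north components (m/s): passenger relative to barge = (0.362, -0.758); barge relative to water = (-7.040, 0.000); water relative to ground = (-1.070, 0.000).
Sum = (-7.748, -0.758) m/s.
Speed = |(-7.748, -0.758)| = 7.785 m/s.

7.79 m/s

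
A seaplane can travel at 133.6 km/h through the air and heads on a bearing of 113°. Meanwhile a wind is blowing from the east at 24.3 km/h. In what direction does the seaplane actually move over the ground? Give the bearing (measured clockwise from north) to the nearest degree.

118°

Taking east as x and north as y: velocity relative to the air = (122.979, -52.202) km/h; the air relative to ground = (-24.300, 0.000) km/h.
Velocity relative to ground = (122.979, -52.202) + (-24.300, 0.000) = (98.679, -52.202) km/h.
Bearing = atan2(98.68, -52.20) = 117.88° clockwise from north.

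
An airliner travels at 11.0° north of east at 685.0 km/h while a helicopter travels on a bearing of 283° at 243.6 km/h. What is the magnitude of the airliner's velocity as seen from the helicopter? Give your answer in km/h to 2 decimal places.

912.93 km/h

Taking east as x and north as y: airliner velocity = (672.415, 130.704) km/h; helicopter velocity = (-237.357, 54.798) km/h.
Velocity of airliner relative to helicopter = (672.415, 130.704) − (-237.357, 54.798) = (909.771, 75.906) km/h.
Magnitude = |(909.771, 75.906)| = 912.932 km/h.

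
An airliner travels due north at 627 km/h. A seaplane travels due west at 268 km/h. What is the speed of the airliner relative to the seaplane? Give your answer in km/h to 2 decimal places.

Taking east as x and north as y: airliner velocity = (0.000, 627.000) km/h; seaplane velocity = (-268.000, 0.000) km/h.
Velocity of airliner relative to seaplane = (0.000, 627.000) − (-268.000, 0.000) = (268.000, 627.000) km/h.
Magnitude = |(268.000, 627.000)| = 681.875 km/h.

681.87 km/h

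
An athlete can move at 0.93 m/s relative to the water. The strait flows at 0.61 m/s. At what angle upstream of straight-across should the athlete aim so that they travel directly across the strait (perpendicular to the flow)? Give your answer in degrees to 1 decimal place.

41.0°

To cancel the current, the upstream component of the athlete's velocity must equal the flow: 0.93 sin θ = 0.61.
sin θ = 0.61 / 0.93 = 0.6559.
θ = arcsin(0.6559) = 40.989°.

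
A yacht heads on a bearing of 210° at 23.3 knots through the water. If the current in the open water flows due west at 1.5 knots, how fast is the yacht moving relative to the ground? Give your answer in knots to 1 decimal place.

24.1 knots

Taking east as x and north as y: velocity relative to the water = (-11.650, -20.178) knots; the water relative to ground = (-1.500, 0.000) knots.
Velocity relative to ground = (-11.650, -20.178) + (-1.500, 0.000) = (-13.150, -20.178) knots.
Speed = |(-13.150, -20.178)| = 24.085 knots.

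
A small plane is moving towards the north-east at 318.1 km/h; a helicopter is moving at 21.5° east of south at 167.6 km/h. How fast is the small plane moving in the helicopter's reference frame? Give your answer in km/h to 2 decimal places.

Taking east as x and north as y: small plane velocity = (224.931, 224.931) km/h; helicopter velocity = (61.426, -155.938) km/h.
Velocity of small plane relative to helicopter = (224.931, 224.931) − (61.426, -155.938) = (163.505, 380.869) km/h.
Magnitude = |(163.505, 380.869)| = 414.481 km/h.

414.48 km/h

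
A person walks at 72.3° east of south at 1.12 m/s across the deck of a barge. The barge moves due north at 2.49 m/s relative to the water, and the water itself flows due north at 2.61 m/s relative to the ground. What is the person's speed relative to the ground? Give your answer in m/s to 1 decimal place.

In east/north components (m/s): person relative to barge = (1.067, -0.341); barge relative to water = (0.000, 2.490); water relative to ground = (0.000, 2.610).
Sum = (1.067, 4.759) m/s.
Speed = |(1.067, 4.759)| = 4.878 m/s.

4.9 m/s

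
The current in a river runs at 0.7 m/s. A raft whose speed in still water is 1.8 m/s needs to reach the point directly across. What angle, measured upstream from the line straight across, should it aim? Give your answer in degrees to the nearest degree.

23°

To cancel the current, the upstream component of the raft's velocity must equal the flow: 1.8 sin θ = 0.7.
sin θ = 0.7 / 1.8 = 0.3889.
θ = arcsin(0.3889) = 22.885°.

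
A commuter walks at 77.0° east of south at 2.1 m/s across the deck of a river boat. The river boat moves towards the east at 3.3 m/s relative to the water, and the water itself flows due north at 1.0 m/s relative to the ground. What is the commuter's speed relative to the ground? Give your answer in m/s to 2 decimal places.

5.37 m/s

In east/north components (m/s): commuter relative to river boat = (2.046, -0.472); river boat relative to water = (3.300, 0.000); water relative to ground = (0.000, 1.000).
Sum = (5.346, 0.528) m/s.
Speed = |(5.346, 0.528)| = 5.372 m/s.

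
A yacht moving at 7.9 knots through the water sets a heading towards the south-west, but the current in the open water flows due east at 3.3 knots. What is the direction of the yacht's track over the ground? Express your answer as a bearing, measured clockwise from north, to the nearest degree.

202°

Taking east as x and north as y: velocity relative to the water = (-5.586, -5.586) knots; the water relative to ground = (3.300, 0.000) knots.
Velocity relative to ground = (-5.586, -5.586) + (3.300, 0.000) = (-2.286, -5.586) knots.
Bearing = atan2(-2.29, -5.59) = 202.26° clockwise from north.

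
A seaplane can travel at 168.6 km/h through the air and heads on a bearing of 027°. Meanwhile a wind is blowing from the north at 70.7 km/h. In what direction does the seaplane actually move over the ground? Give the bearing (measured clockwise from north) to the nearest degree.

Taking east as x and north as y: velocity relative to the air = (76.543, 150.224) km/h; the air relative to ground = (0.000, -70.700) km/h.
Velocity relative to ground = (76.543, 150.224) + (0.000, -70.700) = (76.543, 79.524) km/h.
Bearing = atan2(76.54, 79.52) = 43.91° clockwise from north.

044°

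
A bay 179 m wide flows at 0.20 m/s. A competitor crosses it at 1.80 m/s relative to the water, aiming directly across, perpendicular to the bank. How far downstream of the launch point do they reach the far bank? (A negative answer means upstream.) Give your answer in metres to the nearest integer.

20 m

Perpendicular speed = 1.800 m/s; crossing time = 179 / 1.800 = 99.444 s.
Net downstream speed = 0.200 m/s.
Drift = 0.200 × 99.444 = 19.889 m (downstream).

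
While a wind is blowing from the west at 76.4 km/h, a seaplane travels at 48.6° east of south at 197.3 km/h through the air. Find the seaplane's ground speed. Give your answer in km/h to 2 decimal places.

259.57 km/h

Taking east as x and north as y: velocity relative to the air = (147.997, -130.477) km/h; the air relative to ground = (76.400, 0.000) km/h.
Velocity relative to ground = (147.997, -130.477) + (76.400, 0.000) = (224.397, -130.477) km/h.
Speed = |(224.397, -130.477)| = 259.573 km/h.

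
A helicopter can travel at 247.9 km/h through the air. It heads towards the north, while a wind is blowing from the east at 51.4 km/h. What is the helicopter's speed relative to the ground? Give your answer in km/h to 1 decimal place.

Taking east as x and north as y: velocity relative to the air = (0.000, 247.900) km/h; the air relative to ground = (-51.400, 0.000) km/h.
Velocity relative to ground = (0.000, 247.900) + (-51.400, 0.000) = (-51.400, 247.900) km/h.
Speed = |(-51.400, 247.900)| = 253.173 km/h.

253.2 km/h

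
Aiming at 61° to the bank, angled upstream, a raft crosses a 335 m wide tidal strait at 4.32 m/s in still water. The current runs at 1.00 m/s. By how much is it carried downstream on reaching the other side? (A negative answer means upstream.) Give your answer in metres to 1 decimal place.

Perpendicular speed = 3.778 m/s; crossing time = 335 / 3.778 = 88.663 s.
Net downstream speed = -1.094 m/s.
Drift = -1.094 × 88.663 = -97.031 m (upstream).

-97.0 m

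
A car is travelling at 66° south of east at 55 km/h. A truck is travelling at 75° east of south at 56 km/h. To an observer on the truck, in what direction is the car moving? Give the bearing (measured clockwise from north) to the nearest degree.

222°

Taking east as x and north as y: car velocity = (22.371, -50.245) km/h; truck velocity = (54.092, -14.494) km/h.
Velocity of car relative to truck = (22.371, -50.245) − (54.092, -14.494) = (-31.721, -35.751) km/h.
Bearing = atan2(-31.72, -35.75) = 221.58° clockwise from north.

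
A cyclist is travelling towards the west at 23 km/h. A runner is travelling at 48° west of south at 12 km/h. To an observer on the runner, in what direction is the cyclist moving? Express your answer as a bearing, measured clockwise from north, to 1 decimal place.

Taking east as x and north as y: cyclist velocity = (-23.000, 0.000) km/h; runner velocity = (-8.918, -8.030) km/h.
Velocity of cyclist relative to runner = (-23.000, 0.000) − (-8.918, -8.030) = (-14.082, 8.030) km/h.
Bearing = atan2(-14.08, 8.03) = 299.69° clockwise from north.

299.7°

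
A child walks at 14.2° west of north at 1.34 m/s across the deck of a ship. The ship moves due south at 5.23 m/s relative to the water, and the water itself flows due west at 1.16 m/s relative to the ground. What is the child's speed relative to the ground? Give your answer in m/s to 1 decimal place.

4.2 m/s

In east/north components (m/s): child relative to ship = (-0.329, 1.299); ship relative to water = (0.000, -5.230); water relative to ground = (-1.160, 0.000).
Sum = (-1.489, -3.931) m/s.
Speed = |(-1.489, -3.931)| = 4.203 m/s.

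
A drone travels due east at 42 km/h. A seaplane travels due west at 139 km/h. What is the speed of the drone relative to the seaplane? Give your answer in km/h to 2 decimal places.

Taking east as x and north as y: drone velocity = (42.000, 0.000) km/h; seaplane velocity = (-139.000, 0.000) km/h.
Velocity of drone relative to seaplane = (42.000, 0.000) − (-139.000, 0.000) = (181.000, 0.000) km/h.
Magnitude = |(181.000, 0.000)| = 181.000 km/h.

181.00 km/h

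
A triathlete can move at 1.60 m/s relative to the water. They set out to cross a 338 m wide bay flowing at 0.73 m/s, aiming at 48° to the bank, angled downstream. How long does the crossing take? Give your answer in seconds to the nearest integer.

284 s

The component of the triathlete's velocity perpendicular to the bank is 1.60 × sin 48° = 1.189 m/s.
The current is parallel to the bank, so it does not affect the crossing time.
Time = 338 / 1.189 = 284.265 s.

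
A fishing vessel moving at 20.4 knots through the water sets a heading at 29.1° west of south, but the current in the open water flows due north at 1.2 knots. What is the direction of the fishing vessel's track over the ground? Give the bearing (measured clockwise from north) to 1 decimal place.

Taking east as x and north as y: velocity relative to the water = (-9.921, -17.825) knots; the water relative to ground = (0.000, 1.200) knots.
Velocity relative to ground = (-9.921, -17.825) + (0.000, 1.200) = (-9.921, -16.625) knots.
Bearing = atan2(-9.92, -16.62) = 210.83° clockwise from north.

210.8°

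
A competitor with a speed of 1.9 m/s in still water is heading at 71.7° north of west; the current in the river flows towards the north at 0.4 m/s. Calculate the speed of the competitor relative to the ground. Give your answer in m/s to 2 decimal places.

2.28 m/s

Taking east as x and north as y: velocity relative to the water = (-0.597, 1.804) m/s; the water relative to ground = (0.000, 0.400) m/s.
Velocity relative to ground = (-0.597, 1.804) + (0.000, 0.400) = (-0.597, 2.204) m/s.
Speed = |(-0.597, 2.204)| = 2.283 m/s.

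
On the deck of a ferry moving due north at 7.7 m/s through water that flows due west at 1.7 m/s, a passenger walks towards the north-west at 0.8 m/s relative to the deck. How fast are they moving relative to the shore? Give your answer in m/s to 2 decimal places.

8.57 m/s

In east/north components (m/s): passenger relative to ferry = (-0.566, 0.566); ferry relative to water = (0.000, 7.700); water relative to ground = (-1.700, 0.000).
Sum = (-2.266, 8.266) m/s.
Speed = |(-2.266, 8.266)| = 8.571 m/s.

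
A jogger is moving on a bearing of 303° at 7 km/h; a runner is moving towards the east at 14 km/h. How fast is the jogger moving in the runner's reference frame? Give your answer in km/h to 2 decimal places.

Taking east as x and north as y: jogger velocity = (-5.871, 3.812) km/h; runner velocity = (14.000, 0.000) km/h.
Velocity of jogger relative to runner = (-5.871, 3.812) − (14.000, 0.000) = (-19.871, 3.812) km/h.
Magnitude = |(-19.871, 3.812)| = 20.233 km/h.

20.23 km/h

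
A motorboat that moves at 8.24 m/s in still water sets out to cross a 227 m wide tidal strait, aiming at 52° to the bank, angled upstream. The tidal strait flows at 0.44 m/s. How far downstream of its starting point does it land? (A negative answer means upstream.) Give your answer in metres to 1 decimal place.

Perpendicular speed = 6.493 m/s; crossing time = 227 / 6.493 = 34.960 s.
Net downstream speed = -4.633 m/s.
Drift = -4.633 × 34.960 = -161.970 m (upstream).

-162.0 m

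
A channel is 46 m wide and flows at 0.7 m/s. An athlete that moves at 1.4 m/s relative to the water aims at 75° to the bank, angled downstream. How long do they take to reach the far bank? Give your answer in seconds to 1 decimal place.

The component of the athlete's velocity perpendicular to the bank is 1.4 × sin 75° = 1.352 m/s.
The current is parallel to the bank, so it does not affect the crossing time.
Time = 46 / 1.352 = 34.016 s.

34.0 s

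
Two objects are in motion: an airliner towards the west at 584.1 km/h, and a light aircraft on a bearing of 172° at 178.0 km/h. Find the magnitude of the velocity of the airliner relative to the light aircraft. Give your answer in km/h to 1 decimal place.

633.9 km/h

Taking east as x and north as y: airliner velocity = (-584.100, 0.000) km/h; light aircraft velocity = (24.773, -176.268) km/h.
Velocity of airliner relative to light aircraft = (-584.100, 0.000) − (24.773, -176.268) = (-608.873, 176.268) km/h.
Magnitude = |(-608.873, 176.268)| = 633.874 km/h.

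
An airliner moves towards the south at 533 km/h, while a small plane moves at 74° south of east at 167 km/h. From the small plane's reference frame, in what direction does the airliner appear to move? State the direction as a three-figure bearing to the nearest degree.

Taking east as x and north as y: airliner velocity = (0.000, -533.000) km/h; small plane velocity = (46.031, -160.531) km/h.
Velocity of airliner relative to small plane = (0.000, -533.000) − (46.031, -160.531) = (-46.031, -372.469) km/h.
Bearing = atan2(-46.03, -372.47) = 187.05° clockwise from north.

187°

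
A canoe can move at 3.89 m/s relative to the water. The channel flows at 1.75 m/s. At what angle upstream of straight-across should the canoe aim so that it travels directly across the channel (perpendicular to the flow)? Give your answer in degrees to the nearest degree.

27°

To cancel the current, the upstream component of the canoe's velocity must equal the flow: 3.89 sin θ = 1.75.
sin θ = 1.75 / 3.89 = 0.4499.
θ = arcsin(0.4499) = 26.735°.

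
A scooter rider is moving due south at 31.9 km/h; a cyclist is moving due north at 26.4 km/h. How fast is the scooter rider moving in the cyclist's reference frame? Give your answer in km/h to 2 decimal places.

58.30 km/h

Taking east as x and north as y: scooter rider velocity = (0.000, -31.900) km/h; cyclist velocity = (0.000, 26.400) km/h.
Velocity of scooter rider relative to cyclist = (0.000, -31.900) − (0.000, 26.400) = (0.000, -58.300) km/h.
Magnitude = |(0.000, -58.300)| = 58.300 km/h.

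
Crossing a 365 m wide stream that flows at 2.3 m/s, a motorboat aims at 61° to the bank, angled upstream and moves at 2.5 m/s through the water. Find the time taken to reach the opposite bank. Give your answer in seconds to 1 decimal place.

The component of the motorboat's velocity perpendicular to the bank is 2.5 × sin 61° = 2.187 m/s.
The current is parallel to the bank, so it does not affect the crossing time.
Time = 365 / 2.187 = 166.930 s.

166.9 s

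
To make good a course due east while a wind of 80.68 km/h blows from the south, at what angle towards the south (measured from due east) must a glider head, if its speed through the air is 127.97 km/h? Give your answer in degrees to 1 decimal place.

The wind pushes perpendicular to the desired track; the heading must have a component into the wind equal to 80.68 km/h: 127.97 sin θ = 80.68.
sin θ = 0.6305, so θ = 39.084°.

39.1°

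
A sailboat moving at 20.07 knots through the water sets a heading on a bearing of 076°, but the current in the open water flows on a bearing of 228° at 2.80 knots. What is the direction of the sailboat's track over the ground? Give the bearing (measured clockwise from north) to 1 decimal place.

Taking east as x and north as y: velocity relative to the water = (19.474, 4.855) knots; the water relative to ground = (-2.081, -1.874) knots.
Velocity relative to ground = (19.474, 4.855) + (-2.081, -1.874) = (17.393, 2.982) knots.
Bearing = atan2(17.39, 2.98) = 80.27° clockwise from north.

080.3°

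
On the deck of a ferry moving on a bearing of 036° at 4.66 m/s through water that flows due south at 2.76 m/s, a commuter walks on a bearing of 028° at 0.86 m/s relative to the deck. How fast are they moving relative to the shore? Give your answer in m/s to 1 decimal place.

3.6 m/s

In east/north components (m/s): commuter relative to ferry = (0.404, 0.759); ferry relative to water = (2.739, 3.770); water relative to ground = (0.000, -2.760).
Sum = (3.143, 1.769) m/s.
Speed = |(3.143, 1.769)| = 3.607 m/s.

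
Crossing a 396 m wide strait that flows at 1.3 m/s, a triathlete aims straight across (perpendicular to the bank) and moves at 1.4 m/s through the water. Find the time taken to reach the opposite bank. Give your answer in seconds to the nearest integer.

The component of the triathlete's velocity perpendicular to the bank is 1.4 m/s.
The current is parallel to the bank, so it does not affect the crossing time.
Time = 396 / 1.400 = 282.857 s.

283 s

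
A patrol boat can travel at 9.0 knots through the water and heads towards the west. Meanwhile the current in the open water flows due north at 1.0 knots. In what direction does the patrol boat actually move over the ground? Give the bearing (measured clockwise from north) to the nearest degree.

Taking east as x and north as y: velocity relative to the water = (-9.000, 0.000) knots; the water relative to ground = (0.000, 1.000) knots.
Velocity relative to ground = (-9.000, 0.000) + (0.000, 1.000) = (-9.000, 1.000) knots.
Bearing = atan2(-9.00, 1.00) = 276.34° clockwise from north.

276°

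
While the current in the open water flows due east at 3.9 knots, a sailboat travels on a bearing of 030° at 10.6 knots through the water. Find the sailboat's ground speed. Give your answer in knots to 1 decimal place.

Taking east as x and north as y: velocity relative to the water = (5.300, 9.180) knots; the water relative to ground = (3.900, 0.000) knots.
Velocity relative to ground = (5.300, 9.180) + (3.900, 0.000) = (9.200, 9.180) knots.
Speed = |(9.200, 9.180)| = 12.997 knots.

13.0 knots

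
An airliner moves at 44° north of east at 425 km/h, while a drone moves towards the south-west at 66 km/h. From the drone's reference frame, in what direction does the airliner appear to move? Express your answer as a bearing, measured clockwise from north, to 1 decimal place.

Taking east as x and north as y: airliner velocity = (305.719, 295.230) km/h; drone velocity = (-46.669, -46.669) km/h.
Velocity of airliner relative to drone = (305.719, 295.230) − (-46.669, -46.669) = (352.388, 341.899) km/h.
Bearing = atan2(352.39, 341.90) = 45.87° clockwise from north.

045.9°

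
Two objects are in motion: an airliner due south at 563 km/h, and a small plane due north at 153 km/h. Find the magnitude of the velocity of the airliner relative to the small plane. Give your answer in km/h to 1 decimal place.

716.0 km/h

Taking east as x and north as y: airliner velocity = (0.000, -563.000) km/h; small plane velocity = (0.000, 153.000) km/h.
Velocity of airliner relative to small plane = (0.000, -563.000) − (0.000, 153.000) = (0.000, -716.000) km/h.
Magnitude = |(0.000, -716.000)| = 716.000 km/h.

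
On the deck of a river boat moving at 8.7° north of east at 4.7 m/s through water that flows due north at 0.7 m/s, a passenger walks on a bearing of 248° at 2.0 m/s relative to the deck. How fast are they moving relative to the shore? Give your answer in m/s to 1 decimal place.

In east/north components (m/s): passenger relative to river boat = (-1.854, -0.749); river boat relative to water = (4.646, 0.711); water relative to ground = (0.000, 0.700).
Sum = (2.792, 0.662) m/s.
Speed = |(2.792, 0.662)| = 2.869 m/s.

2.9 m/s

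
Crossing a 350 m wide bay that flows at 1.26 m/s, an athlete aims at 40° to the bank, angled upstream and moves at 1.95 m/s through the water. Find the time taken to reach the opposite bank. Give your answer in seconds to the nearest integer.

279 s

The component of the athlete's velocity perpendicular to the bank is 1.95 × sin 40° = 1.253 m/s.
The current is parallel to the bank, so it does not affect the crossing time.
Time = 350 / 1.253 = 279.232 s.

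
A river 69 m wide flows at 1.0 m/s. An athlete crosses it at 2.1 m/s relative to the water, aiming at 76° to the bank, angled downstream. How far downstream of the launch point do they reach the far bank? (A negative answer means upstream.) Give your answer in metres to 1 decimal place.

Perpendicular speed = 2.038 m/s; crossing time = 69 / 2.038 = 33.863 s.
Net downstream speed = 1.508 m/s.
Drift = 1.508 × 33.863 = 51.067 m (downstream).

51.1 m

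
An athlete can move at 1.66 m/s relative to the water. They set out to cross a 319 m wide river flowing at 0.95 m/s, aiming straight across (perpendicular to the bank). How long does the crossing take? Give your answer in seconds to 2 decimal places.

192.17 s

The component of the athlete's velocity perpendicular to the bank is 1.66 m/s.
The flow acts along the bank and has no component across it.
Time = 319 / 1.660 = 192.169 s.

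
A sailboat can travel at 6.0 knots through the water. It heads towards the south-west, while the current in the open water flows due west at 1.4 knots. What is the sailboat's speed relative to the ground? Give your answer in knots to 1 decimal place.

Taking east as x and north as y: velocity relative to the water = (-4.243, -4.243) knots; the water relative to ground = (-1.400, 0.000) knots.
Velocity relative to ground = (-4.243, -4.243) + (-1.400, 0.000) = (-5.643, -4.243) knots.
Speed = |(-5.643, -4.243)| = 7.060 knots.

7.1 knots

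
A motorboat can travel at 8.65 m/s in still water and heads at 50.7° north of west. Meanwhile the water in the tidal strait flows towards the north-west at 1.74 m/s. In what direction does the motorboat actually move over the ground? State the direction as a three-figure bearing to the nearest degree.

320°

Taking east as x and north as y: velocity relative to the water = (-5.479, 6.694) m/s; the water relative to ground = (-1.230, 1.230) m/s.
Velocity relative to ground = (-5.479, 6.694) + (-1.230, 1.230) = (-6.709, 7.924) m/s.
Bearing = atan2(-6.71, 7.92) = 319.75° clockwise from north.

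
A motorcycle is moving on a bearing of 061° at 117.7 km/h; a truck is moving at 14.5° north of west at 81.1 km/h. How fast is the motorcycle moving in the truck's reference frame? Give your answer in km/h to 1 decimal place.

185.1 km/h

Taking east as x and north as y: motorcycle velocity = (102.943, 57.062) km/h; truck velocity = (-78.517, 20.306) km/h.
Velocity of motorcycle relative to truck = (102.943, 57.062) − (-78.517, 20.306) = (181.460, 36.756) km/h.
Magnitude = |(181.460, 36.756)| = 185.145 km/h.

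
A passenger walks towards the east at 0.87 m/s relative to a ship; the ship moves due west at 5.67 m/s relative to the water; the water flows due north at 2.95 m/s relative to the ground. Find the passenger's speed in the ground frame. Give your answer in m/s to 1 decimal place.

5.6 m/s

In east/north components (m/s): passenger relative to ship = (0.870, 0.000); ship relative to water = (-5.670, 0.000); water relative to ground = (0.000, 2.950).
Sum = (-4.800, 2.950) m/s.
Speed = |(-4.800, 2.950)| = 5.634 m/s.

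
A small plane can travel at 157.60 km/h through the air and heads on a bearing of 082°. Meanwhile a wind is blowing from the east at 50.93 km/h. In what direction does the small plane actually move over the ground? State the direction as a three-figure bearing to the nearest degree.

Taking east as x and north as y: velocity relative to the air = (156.066, 21.934) km/h; the air relative to ground = (-50.930, 0.000) km/h.
Velocity relative to ground = (156.066, 21.934) + (-50.930, 0.000) = (105.136, 21.934) km/h.
Bearing = atan2(105.14, 21.93) = 78.22° clockwise from north.

078°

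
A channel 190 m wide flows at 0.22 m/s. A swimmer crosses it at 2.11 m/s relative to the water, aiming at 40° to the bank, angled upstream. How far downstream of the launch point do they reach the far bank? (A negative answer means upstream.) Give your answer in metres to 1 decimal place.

-195.6 m

Perpendicular speed = 1.356 m/s; crossing time = 190 / 1.356 = 140.089 s.
Net downstream speed = -1.396 m/s.
Drift = -1.396 × 140.089 = -195.614 m (upstream).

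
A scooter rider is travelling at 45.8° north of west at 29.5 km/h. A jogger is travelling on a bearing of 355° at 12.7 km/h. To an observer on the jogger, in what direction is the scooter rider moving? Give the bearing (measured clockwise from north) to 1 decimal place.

Taking east as x and north as y: scooter rider velocity = (-20.566, 21.149) km/h; jogger velocity = (-1.107, 12.652) km/h.
Velocity of scooter rider relative to jogger = (-20.566, 21.149) − (-1.107, 12.652) = (-19.459, 8.497) km/h.
Bearing = atan2(-19.46, 8.50) = 293.59° clockwise from north.

293.6°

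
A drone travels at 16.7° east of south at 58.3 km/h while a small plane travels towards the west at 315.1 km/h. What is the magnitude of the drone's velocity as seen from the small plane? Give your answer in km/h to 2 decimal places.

Taking east as x and north as y: drone velocity = (16.753, -55.841) km/h; small plane velocity = (-315.100, 0.000) km/h.
Velocity of drone relative to small plane = (16.753, -55.841) − (-315.100, 0.000) = (331.853, -55.841) km/h.
Magnitude = |(331.853, -55.841)| = 336.519 km/h.

336.52 km/h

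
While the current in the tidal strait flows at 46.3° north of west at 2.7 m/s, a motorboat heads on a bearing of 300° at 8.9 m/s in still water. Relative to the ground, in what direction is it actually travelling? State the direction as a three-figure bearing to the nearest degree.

Taking east as x and north as y: velocity relative to the water = (-7.708, 4.450) m/s; the water relative to ground = (-1.865, 1.952) m/s.
Velocity relative to ground = (-7.708, 4.450) + (-1.865, 1.952) = (-9.573, 6.402) m/s.
Bearing = atan2(-9.57, 6.40) = 303.77° clockwise from north.

304°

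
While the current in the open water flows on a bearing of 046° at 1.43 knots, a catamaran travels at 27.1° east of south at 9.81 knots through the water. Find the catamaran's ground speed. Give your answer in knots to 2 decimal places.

Taking east as x and north as y: velocity relative to the water = (4.469, -8.733) knots; the water relative to ground = (1.029, 0.993) knots.
Velocity relative to ground = (4.469, -8.733) + (1.029, 0.993) = (5.498, -7.740) knots.
Speed = |(5.498, -7.740)| = 9.493 knots.

9.49 knots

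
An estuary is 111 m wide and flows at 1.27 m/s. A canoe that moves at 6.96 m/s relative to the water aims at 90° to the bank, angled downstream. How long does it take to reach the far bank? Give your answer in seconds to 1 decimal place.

15.9 s

The component of the canoe's velocity perpendicular to the bank is 6.96 m/s.
The flow acts along the bank and has no component across it.
Time = 111 / 6.960 = 15.948 s.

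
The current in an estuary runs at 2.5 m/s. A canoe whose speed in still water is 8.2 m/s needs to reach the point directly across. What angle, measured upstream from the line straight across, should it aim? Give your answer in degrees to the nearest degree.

18°

To cancel the current, the upstream component of the canoe's velocity must equal the flow: 8.2 sin θ = 2.5.
sin θ = 2.5 / 8.2 = 0.3049.
θ = arcsin(0.3049) = 17.751°.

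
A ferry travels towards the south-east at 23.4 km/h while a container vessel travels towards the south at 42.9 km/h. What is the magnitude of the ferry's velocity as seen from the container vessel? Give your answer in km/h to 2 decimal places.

Taking east as x and north as y: ferry velocity = (16.546, -16.546) km/h; container vessel velocity = (0.000, -42.900) km/h.
Velocity of ferry relative to container vessel = (16.546, -16.546) − (0.000, -42.900) = (16.546, 26.354) km/h.
Magnitude = |(16.546, 26.354)| = 31.117 km/h.

31.12 km/h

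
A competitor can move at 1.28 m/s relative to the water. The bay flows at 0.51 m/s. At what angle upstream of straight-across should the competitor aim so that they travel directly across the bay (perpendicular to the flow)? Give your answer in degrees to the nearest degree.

To cancel the current, the upstream component of the competitor's velocity must equal the flow: 1.28 sin θ = 0.51.
sin θ = 0.51 / 1.28 = 0.3984.
θ = arcsin(0.3984) = 23.481°.

23°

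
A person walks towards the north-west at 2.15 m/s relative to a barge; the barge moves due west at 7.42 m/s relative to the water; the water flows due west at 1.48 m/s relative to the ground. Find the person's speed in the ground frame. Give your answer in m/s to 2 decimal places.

10.53 m/s

In east/north components (m/s): person relative to barge = (-1.520, 1.520); barge relative to water = (-7.420, 0.000); water relative to ground = (-1.480, 0.000).
Sum = (-10.420, 1.520) m/s.
Speed = |(-10.420, 1.520)| = 10.531 m/s.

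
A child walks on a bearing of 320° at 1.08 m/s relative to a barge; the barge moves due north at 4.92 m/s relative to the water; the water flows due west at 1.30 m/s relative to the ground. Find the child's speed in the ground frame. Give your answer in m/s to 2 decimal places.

In east/north components (m/s): child relative to barge = (-0.694, 0.827); barge relative to water = (0.000, 4.920); water relative to ground = (-1.300, 0.000).
Sum = (-1.994, 5.747) m/s.
Speed = |(-1.994, 5.747)| = 6.083 m/s.

6.08 m/s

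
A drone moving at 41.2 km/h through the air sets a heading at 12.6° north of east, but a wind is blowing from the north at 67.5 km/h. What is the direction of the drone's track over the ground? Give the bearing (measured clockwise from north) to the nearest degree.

Taking east as x and north as y: velocity relative to the air = (40.208, 8.988) km/h; the air relative to ground = (0.000, -67.500) km/h.
Velocity relative to ground = (40.208, 8.988) + (0.000, -67.500) = (40.208, -58.512) km/h.
Bearing = atan2(40.21, -58.51) = 145.50° clockwise from north.

146°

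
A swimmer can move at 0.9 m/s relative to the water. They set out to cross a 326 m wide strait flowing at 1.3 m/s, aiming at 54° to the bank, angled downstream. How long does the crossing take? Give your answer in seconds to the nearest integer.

448 s

The component of the swimmer's velocity perpendicular to the bank is 0.9 × sin 54° = 0.728 m/s.
The current is parallel to the bank, so it does not affect the crossing time.
Time = 326 / 0.728 = 447.731 s.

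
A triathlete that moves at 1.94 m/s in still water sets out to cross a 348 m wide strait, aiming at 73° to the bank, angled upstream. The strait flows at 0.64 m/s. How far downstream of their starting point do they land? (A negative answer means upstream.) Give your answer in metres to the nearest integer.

14 m

Perpendicular speed = 1.855 m/s; crossing time = 348 / 1.855 = 187.578 s.
Net downstream speed = 0.073 m/s.
Drift = 0.073 × 187.578 = 13.655 m (downstream).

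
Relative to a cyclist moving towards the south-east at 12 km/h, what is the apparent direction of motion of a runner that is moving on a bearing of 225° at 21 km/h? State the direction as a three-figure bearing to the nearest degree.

Taking east as x and north as y: runner velocity = (-14.849, -14.849) km/h; cyclist velocity = (8.485, -8.485) km/h.
Velocity of runner relative to cyclist = (-14.849, -14.849) − (8.485, -8.485) = (-23.335, -6.364) km/h.
Bearing = atan2(-23.33, -6.36) = 254.74° clockwise from north.

255°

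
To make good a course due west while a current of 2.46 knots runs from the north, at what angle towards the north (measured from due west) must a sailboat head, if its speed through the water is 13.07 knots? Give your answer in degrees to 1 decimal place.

The current pushes perpendicular to the desired track; the heading must have a component into the current equal to 2.46 knots: 13.07 sin θ = 2.46.
sin θ = 0.1882, so θ = 10.849°.

10.8°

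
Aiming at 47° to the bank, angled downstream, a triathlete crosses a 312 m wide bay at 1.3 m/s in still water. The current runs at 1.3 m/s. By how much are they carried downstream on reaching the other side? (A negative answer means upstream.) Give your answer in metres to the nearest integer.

Perpendicular speed = 0.951 m/s; crossing time = 312 / 0.951 = 328.159 s.
Net downstream speed = 2.187 m/s.
Drift = 2.187 × 328.159 = 717.551 m (downstream).

718 m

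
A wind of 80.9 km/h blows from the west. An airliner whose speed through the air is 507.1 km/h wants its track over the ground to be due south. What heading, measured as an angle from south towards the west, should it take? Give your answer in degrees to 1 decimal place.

9.2°

The wind pushes perpendicular to the desired track; the heading must have a component into the wind equal to 80.9 km/h: 507.1 sin θ = 80.9.
sin θ = 0.1595, so θ = 9.180°.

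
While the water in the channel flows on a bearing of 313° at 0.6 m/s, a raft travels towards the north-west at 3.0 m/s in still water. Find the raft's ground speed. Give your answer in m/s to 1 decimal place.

3.6 m/s

Taking east as x and north as y: velocity relative to the water = (-2.121, 2.121) m/s; the water relative to ground = (-0.439, 0.409) m/s.
Velocity relative to ground = (-2.121, 2.121) + (-0.439, 0.409) = (-2.560, 2.531) m/s.
Speed = |(-2.560, 2.531)| = 3.600 m/s.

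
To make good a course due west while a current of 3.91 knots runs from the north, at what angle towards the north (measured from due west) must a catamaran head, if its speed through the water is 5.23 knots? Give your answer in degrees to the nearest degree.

The current pushes perpendicular to the desired track; the heading must have a component into the current equal to 3.91 knots: 5.23 sin θ = 3.91.
sin θ = 0.7476, so θ = 48.384°.

48°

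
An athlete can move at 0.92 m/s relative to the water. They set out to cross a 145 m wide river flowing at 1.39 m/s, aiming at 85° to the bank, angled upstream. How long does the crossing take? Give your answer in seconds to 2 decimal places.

The component of the athlete's velocity perpendicular to the bank is 0.92 × sin 85° = 0.916 m/s.
The flow acts along the bank and has no component across it.
Time = 145 / 0.916 = 158.211 s.

158.21 s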